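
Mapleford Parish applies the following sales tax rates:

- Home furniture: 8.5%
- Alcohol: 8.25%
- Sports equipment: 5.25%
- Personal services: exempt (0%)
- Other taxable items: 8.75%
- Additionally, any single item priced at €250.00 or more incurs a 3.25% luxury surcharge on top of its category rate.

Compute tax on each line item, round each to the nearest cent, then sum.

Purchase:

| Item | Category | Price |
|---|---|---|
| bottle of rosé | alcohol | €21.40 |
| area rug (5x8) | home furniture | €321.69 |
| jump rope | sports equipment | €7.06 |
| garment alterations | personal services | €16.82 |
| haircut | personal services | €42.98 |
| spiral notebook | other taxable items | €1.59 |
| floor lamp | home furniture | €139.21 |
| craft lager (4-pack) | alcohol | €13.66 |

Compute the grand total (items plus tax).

€617.45

Bottle of rosé €21.40: alcohol → 8.25% → €1.77
Area rug (5x8) €321.69: home furniture → 8.5% + 3.25% surcharge = 11.75% → €37.80
Jump rope €7.06: sports equipment → 5.25% → €0.37
Garment alterations €16.82: personal services → 0% → €0.00
Haircut €42.98: personal services → 0% → €0.00
Spiral notebook €1.59: other taxable items → 8.75% → €0.14
Floor lamp €139.21: home furniture → 8.5% → €11.83
Craft lager (4-pack) €13.66: alcohol → 8.25% → €1.13
Subtotal = €564.41; tax = €53.04; total due = €617.45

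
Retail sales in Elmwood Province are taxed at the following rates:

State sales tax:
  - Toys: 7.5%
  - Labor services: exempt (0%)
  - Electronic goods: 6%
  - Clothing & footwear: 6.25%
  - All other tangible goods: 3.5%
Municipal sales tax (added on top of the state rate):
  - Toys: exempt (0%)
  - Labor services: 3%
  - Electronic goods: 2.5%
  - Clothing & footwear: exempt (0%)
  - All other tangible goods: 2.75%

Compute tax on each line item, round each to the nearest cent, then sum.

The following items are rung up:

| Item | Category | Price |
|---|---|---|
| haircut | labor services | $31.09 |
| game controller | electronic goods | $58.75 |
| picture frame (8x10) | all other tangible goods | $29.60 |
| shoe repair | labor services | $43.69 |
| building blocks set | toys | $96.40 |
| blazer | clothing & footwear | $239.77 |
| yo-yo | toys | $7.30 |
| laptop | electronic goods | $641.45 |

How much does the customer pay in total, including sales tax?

$1234.42

Haircut $31.09: labor services → 0% + 3% municipal = 3% → $0.93
Game controller $58.75: electronic goods → 6% + 2.5% municipal = 8.5% → $4.99
Picture frame (8x10) $29.60: all other tangible goods → 3.5% + 2.75% municipal = 6.25% → $1.85
Shoe repair $43.69: labor services → 0% + 3% municipal = 3% → $1.31
Building blocks set $96.40: toys → 7.5% + 0% municipal = 7.5% → $7.23
Blazer $239.77: clothing & footwear → 6.25% + 0% municipal = 6.25% → $14.99
Yo-yo $7.30: toys → 7.5% + 0% municipal = 7.5% → $0.55
Laptop $641.45: electronic goods → 6% + 2.5% municipal = 8.5% → $54.52
Subtotal = $1148.05; tax = $86.37; total due = $1234.42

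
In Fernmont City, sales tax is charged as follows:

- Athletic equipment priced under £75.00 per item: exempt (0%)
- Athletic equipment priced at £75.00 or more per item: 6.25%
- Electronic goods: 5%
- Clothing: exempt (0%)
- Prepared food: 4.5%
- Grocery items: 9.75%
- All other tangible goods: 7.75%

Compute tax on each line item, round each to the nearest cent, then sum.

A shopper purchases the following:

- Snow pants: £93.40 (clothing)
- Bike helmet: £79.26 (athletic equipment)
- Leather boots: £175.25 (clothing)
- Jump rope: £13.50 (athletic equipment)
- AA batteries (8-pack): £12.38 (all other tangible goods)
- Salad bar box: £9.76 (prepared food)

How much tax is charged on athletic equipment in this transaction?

£4.95

Bike helmet £79.26: athletic equipment, £75.00 or more → 6.25% → £4.95
Jump rope £13.50: athletic equipment, under £75.00 → 0% → £0.00
Tax on athletic equipment = £4.95 + £0.00 = £4.95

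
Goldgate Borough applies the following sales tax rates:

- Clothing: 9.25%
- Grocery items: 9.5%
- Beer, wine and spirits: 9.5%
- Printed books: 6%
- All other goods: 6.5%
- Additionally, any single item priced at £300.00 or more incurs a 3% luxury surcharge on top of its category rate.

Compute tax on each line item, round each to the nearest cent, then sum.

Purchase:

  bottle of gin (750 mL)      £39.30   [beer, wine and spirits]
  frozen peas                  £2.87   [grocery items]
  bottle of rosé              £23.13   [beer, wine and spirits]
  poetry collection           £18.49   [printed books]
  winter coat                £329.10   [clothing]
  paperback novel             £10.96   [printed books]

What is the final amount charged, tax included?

Bottle of gin (750 mL) £39.30: beer, wine and spirits → 9.5% → £3.73
Frozen peas £2.87: grocery items → 9.5% → £0.27
Bottle of rosé £23.13: beer, wine and spirits → 9.5% → £2.20
Poetry collection £18.49: printed books → 6% → £1.11
Winter coat £329.10: clothing → 9.25% + 3% surcharge = 12.25% → £40.31
Paperback novel £10.96: printed books → 6% → £0.66
Subtotal = £423.85; tax = £48.28; total due = £472.13

£472.13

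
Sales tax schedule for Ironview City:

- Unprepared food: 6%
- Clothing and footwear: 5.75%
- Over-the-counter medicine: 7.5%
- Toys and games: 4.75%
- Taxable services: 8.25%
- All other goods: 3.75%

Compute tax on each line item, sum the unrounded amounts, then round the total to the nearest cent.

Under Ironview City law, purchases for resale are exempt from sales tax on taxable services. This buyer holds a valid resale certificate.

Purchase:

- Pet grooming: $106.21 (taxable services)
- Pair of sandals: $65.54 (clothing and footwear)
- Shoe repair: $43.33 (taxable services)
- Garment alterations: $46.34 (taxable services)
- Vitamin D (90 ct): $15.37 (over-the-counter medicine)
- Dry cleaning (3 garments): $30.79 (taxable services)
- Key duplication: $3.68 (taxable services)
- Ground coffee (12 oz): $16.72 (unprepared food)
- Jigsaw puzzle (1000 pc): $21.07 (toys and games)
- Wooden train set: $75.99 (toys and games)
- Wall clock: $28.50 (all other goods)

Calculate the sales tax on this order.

$11.60

Pet grooming $106.21: taxable services, buyer-exempt → 0% → $0.00
Pair of sandals $65.54: clothing and footwear → 5.75% → $3.76855
Shoe repair $43.33: taxable services, buyer-exempt → 0% → $0.00
Garment alterations $46.34: taxable services, buyer-exempt → 0% → $0.00
Vitamin D (90 ct) $15.37: over-the-counter medicine → 7.5% → $1.15275
Dry cleaning (3 garments) $30.79: taxable services, buyer-exempt → 0% → $0.00
Key duplication $3.68: taxable services, buyer-exempt → 0% → $0.00
Ground coffee (12 oz) $16.72: unprepared food → 6% → $1.0032
Jigsaw puzzle (1000 pc) $21.07: toys and games → 4.75% → $1.000825
Wooden train set $75.99: toys and games → 4.75% → $3.609525
Wall clock $28.50: all other goods → 3.75% → $1.06875
Unrounded tax sum = $11.6036 → $11.60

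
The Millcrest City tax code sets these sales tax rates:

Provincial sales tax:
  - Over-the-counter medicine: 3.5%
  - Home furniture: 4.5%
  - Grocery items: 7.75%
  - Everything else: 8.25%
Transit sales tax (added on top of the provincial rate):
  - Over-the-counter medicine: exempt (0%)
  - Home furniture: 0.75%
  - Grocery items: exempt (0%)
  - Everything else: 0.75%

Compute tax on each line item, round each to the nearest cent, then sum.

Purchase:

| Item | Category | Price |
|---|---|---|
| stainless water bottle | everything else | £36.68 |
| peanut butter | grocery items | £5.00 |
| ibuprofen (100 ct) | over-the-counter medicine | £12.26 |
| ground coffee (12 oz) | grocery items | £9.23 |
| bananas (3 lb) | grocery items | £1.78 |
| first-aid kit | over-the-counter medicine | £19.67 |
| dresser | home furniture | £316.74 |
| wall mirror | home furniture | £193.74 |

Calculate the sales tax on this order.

Stainless water bottle £36.68: everything else → 8.25% + 0.75% transit = 9% → £3.30
Peanut butter £5.00: grocery items → 7.75% + 0% transit = 7.75% → £0.39
Ibuprofen (100 ct) £12.26: over-the-counter medicine → 3.5% + 0% transit = 3.5% → £0.43
Ground coffee (12 oz) £9.23: grocery items → 7.75% + 0% transit = 7.75% → £0.72
Bananas (3 lb) £1.78: grocery items → 7.75% + 0% transit = 7.75% → £0.14
First-aid kit £19.67: over-the-counter medicine → 3.5% + 0% transit = 3.5% → £0.69
Dresser £316.74: home furniture → 4.5% + 0.75% transit = 5.25% → £16.63
Wall mirror £193.74: home furniture → 4.5% + 0.75% transit = 5.25% → £10.17
Total tax = £3.30 + £0.39 + £0.43 + £0.72 + £0.14 + £0.69 + £16.63 + £10.17 = £32.47

£32.47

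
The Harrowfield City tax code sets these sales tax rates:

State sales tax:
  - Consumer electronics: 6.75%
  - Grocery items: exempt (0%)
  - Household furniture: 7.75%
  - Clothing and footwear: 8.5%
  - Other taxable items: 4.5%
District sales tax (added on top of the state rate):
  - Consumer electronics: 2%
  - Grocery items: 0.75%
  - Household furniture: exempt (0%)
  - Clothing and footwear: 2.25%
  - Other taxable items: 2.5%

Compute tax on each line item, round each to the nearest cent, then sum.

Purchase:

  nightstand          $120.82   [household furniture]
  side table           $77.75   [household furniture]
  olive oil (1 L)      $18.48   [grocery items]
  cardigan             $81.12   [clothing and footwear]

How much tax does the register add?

$24.25

Nightstand $120.82: household furniture → 7.75% + 0% district = 7.75% → $9.36
Side table $77.75: household furniture → 7.75% + 0% district = 7.75% → $6.03
Olive oil (1 L) $18.48: grocery items → 0% + 0.75% district = 0.75% → $0.14
Cardigan $81.12: clothing and footwear → 8.5% + 2.25% district = 10.75% → $8.72
Total tax = $9.36 + $6.03 + $0.14 + $8.72 = $24.25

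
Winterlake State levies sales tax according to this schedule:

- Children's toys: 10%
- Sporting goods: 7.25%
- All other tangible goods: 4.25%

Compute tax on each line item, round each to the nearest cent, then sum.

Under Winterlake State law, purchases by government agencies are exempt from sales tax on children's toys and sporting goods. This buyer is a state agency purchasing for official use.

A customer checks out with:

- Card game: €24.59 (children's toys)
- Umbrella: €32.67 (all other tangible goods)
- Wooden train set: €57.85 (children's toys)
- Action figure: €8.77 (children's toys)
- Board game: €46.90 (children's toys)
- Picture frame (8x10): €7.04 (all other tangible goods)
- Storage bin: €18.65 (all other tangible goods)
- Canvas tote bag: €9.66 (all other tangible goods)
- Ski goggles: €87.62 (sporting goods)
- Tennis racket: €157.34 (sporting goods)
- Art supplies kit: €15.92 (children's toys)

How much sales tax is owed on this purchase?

€2.89

Card game €24.59: children's toys, buyer-exempt → 0% → €0.00
Umbrella €32.67: all other tangible goods → 4.25% → €1.39
Wooden train set €57.85: children's toys, buyer-exempt → 0% → €0.00
Action figure €8.77: children's toys, buyer-exempt → 0% → €0.00
Board game €46.90: children's toys, buyer-exempt → 0% → €0.00
Picture frame (8x10) €7.04: all other tangible goods → 4.25% → €0.30
Storage bin €18.65: all other tangible goods → 4.25% → €0.79
Canvas tote bag €9.66: all other tangible goods → 4.25% → €0.41
Ski goggles €87.62: sporting goods, buyer-exempt → 0% → €0.00
Tennis racket €157.34: sporting goods, buyer-exempt → 0% → €0.00
Art supplies kit €15.92: children's toys, buyer-exempt → 0% → €0.00
Total tax = €1.39 + €0.30 + €0.79 + €0.41 = €2.89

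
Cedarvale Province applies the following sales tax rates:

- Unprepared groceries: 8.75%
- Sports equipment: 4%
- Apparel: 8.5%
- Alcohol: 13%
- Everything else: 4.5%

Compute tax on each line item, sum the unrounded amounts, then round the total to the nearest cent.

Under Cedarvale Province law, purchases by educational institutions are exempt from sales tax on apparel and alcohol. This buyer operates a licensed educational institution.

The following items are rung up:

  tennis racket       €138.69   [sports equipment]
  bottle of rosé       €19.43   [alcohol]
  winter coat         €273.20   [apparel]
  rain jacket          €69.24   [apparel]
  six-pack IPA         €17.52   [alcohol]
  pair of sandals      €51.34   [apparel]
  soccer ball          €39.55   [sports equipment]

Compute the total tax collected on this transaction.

€7.13

Tennis racket €138.69: sports equipment → 4% → €5.5476
Bottle of rosé €19.43: alcohol, buyer-exempt → 0% → €0.00
Winter coat €273.20: apparel, buyer-exempt → 0% → €0.00
Rain jacket €69.24: apparel, buyer-exempt → 0% → €0.00
Six-pack IPA €17.52: alcohol, buyer-exempt → 0% → €0.00
Pair of sandals €51.34: apparel, buyer-exempt → 0% → €0.00
Soccer ball €39.55: sports equipment → 4% → €1.582
Unrounded tax sum = €7.1296 → €7.13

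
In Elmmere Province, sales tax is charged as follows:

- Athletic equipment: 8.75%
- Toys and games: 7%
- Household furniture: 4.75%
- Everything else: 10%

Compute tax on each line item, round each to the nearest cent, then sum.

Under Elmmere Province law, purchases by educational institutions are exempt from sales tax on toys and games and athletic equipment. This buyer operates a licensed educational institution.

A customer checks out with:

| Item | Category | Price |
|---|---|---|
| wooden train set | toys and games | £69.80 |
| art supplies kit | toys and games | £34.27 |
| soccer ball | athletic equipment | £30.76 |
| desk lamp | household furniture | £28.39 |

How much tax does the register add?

Wooden train set £69.80: toys and games, buyer-exempt → 0% → £0.00
Art supplies kit £34.27: toys and games, buyer-exempt → 0% → £0.00
Soccer ball £30.76: athletic equipment, buyer-exempt → 0% → £0.00
Desk lamp £28.39: household furniture → 4.75% → £1.35
Total tax = £1.35

£1.35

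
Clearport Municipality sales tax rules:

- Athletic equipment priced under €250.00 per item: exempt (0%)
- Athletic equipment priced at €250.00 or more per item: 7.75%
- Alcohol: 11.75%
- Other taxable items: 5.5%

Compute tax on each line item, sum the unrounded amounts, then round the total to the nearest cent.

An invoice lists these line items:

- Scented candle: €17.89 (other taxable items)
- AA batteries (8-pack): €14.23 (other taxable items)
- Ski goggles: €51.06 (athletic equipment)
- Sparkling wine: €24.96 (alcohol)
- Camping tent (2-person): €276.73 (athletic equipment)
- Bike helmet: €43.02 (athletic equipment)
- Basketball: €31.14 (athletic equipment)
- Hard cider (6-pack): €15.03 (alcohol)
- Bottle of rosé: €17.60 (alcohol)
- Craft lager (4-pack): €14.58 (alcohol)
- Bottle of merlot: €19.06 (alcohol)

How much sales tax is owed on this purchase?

Scented candle €17.89: other taxable items → 5.5% → €0.98395
AA batteries (8-pack) €14.23: other taxable items → 5.5% → €0.78265
Ski goggles €51.06: athletic equipment, under €250.00 → 0% → €0.00
Sparkling wine €24.96: alcohol → 11.75% → €2.9328
Camping tent (2-person) €276.73: athletic equipment, €250.00 or more → 7.75% → €21.446575
Bike helmet €43.02: athletic equipment, under €250.00 → 0% → €0.00
Basketball €31.14: athletic equipment, under €250.00 → 0% → €0.00
Hard cider (6-pack) €15.03: alcohol → 11.75% → €1.766025
Bottle of rosé €17.60: alcohol → 11.75% → €2.068
Craft lager (4-pack) €14.58: alcohol → 11.75% → €1.71315
Bottle of merlot €19.06: alcohol → 11.75% → €2.23955
Unrounded tax sum = €33.9327 → €33.93

€33.93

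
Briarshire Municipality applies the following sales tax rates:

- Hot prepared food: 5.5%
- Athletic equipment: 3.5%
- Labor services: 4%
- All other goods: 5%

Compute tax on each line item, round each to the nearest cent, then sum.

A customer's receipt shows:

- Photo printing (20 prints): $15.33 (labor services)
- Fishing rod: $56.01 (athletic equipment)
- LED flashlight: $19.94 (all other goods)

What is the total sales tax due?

Photo printing (20 prints) $15.33: labor services → 4% → $0.61
Fishing rod $56.01: athletic equipment → 3.5% → $1.96
LED flashlight $19.94: all other goods → 5% → $1.00
Total tax = $0.61 + $1.96 + $1.00 = $3.57

$3.57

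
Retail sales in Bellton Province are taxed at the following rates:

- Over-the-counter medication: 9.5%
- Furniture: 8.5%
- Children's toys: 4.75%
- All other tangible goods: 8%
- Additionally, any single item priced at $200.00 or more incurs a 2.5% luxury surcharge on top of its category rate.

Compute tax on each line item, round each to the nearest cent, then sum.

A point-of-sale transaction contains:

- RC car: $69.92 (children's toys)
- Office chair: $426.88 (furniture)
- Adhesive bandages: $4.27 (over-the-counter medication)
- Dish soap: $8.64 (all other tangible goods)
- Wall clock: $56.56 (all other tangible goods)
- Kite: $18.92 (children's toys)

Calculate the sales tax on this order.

RC car $69.92: children's toys → 4.75% → $3.32
Office chair $426.88: furniture → 8.5% + 2.5% surcharge = 11% → $46.96
Adhesive bandages $4.27: over-the-counter medication → 9.5% → $0.41
Dish soap $8.64: all other tangible goods → 8% → $0.69
Wall clock $56.56: all other tangible goods → 8% → $4.52
Kite $18.92: children's toys → 4.75% → $0.90
Total tax = $3.32 + $46.96 + $0.41 + $0.69 + $4.52 + $0.90 = $56.80

$56.80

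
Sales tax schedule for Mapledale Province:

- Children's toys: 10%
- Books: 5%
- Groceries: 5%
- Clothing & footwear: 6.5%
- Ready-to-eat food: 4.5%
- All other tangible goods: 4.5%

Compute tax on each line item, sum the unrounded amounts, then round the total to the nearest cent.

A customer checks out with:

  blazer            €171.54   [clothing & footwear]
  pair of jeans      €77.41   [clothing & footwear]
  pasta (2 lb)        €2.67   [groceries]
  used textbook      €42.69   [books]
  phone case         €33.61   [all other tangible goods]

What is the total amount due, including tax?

€347.88

Blazer €171.54: clothing & footwear → 6.5% → €11.1501
Pair of jeans €77.41: clothing & footwear → 6.5% → €5.03165
Pasta (2 lb) €2.67: groceries → 5% → €0.1335
Used textbook €42.69: books → 5% → €2.1345
Phone case €33.61: all other tangible goods → 4.5% → €1.51245
Subtotal = €327.92; unrounded tax = €19.9622 → €19.96; total due = €347.88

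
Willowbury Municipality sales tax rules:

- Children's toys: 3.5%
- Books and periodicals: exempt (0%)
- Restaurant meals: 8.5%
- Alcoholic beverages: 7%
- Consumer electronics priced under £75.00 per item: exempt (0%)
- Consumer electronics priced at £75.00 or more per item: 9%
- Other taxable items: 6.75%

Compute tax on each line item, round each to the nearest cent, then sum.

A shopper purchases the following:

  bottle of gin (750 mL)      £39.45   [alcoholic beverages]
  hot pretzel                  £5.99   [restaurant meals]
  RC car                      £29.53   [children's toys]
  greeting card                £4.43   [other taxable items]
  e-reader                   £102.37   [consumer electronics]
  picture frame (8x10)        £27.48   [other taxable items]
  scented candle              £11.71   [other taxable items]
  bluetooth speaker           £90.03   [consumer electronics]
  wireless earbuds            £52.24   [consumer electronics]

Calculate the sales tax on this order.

£24.55

Bottle of gin (750 mL) £39.45: alcoholic beverages → 7% → £2.76
Hot pretzel £5.99: restaurant meals → 8.5% → £0.51
RC car £29.53: children's toys → 3.5% → £1.03
Greeting card £4.43: other taxable items → 6.75% → £0.30
E-reader £102.37: consumer electronics, £75.00 or more → 9% → £9.21
Picture frame (8x10) £27.48: other taxable items → 6.75% → £1.85
Scented candle £11.71: other taxable items → 6.75% → £0.79
Bluetooth speaker £90.03: consumer electronics, £75.00 or more → 9% → £8.10
Wireless earbuds £52.24: consumer electronics, under £75.00 → 0% → £0.00
Total tax = £2.76 + £0.51 + £1.03 + £0.30 + £9.21 + £1.85 + £0.79 + £8.10 = £24.55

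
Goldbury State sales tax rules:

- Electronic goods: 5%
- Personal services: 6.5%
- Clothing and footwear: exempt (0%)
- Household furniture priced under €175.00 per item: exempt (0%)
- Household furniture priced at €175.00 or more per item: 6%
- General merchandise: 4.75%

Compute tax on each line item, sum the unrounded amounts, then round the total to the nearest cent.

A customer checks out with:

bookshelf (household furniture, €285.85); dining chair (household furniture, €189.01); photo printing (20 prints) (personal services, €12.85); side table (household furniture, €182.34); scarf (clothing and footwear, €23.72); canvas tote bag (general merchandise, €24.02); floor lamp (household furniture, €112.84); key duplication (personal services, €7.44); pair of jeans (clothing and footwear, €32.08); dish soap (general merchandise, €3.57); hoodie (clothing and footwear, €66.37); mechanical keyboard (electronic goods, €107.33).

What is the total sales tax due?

€47.43

Bookshelf €285.85: household furniture, €175.00 or more → 6% → €17.151
Dining chair €189.01: household furniture, €175.00 or more → 6% → €11.3406
Photo printing (20 prints) €12.85: personal services → 6.5% → €0.83525
Side table €182.34: household furniture, €175.00 or more → 6% → €10.9404
Scarf €23.72: clothing and footwear → 0% → €0.00
Canvas tote bag €24.02: general merchandise → 4.75% → €1.14095
Floor lamp €112.84: household furniture, under €175.00 → 0% → €0.00
Key duplication €7.44: personal services → 6.5% → €0.4836
Pair of jeans €32.08: clothing and footwear → 0% → €0.00
Dish soap €3.57: general merchandise → 4.75% → €0.169575
Hoodie €66.37: clothing and footwear → 0% → €0.00
Mechanical keyboard €107.33: electronic goods → 5% → €5.3665
Unrounded tax sum = €47.427875 → €47.43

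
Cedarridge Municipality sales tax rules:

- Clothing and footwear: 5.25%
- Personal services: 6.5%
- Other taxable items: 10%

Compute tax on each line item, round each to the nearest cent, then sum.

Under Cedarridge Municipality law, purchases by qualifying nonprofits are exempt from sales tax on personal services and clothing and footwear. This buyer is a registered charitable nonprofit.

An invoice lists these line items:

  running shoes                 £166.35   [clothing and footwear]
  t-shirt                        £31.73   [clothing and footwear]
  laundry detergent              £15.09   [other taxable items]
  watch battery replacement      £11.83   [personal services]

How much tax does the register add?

£1.51

Running shoes £166.35: clothing and footwear, buyer-exempt → 0% → £0.00
T-shirt £31.73: clothing and footwear, buyer-exempt → 0% → £0.00
Laundry detergent £15.09: other taxable items → 10% → £1.51
Watch battery replacement £11.83: personal services, buyer-exempt → 0% → £0.00
Total tax = £1.51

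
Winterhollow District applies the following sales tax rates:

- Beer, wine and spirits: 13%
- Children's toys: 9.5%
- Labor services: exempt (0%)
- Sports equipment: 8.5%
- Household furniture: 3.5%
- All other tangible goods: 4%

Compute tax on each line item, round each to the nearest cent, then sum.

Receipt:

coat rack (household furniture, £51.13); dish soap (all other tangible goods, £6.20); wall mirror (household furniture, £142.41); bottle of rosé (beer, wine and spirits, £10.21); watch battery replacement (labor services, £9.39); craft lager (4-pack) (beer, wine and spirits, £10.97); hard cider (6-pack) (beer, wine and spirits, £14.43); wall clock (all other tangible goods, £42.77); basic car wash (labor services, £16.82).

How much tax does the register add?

£13.37

Coat rack £51.13: household furniture → 3.5% → £1.79
Dish soap £6.20: all other tangible goods → 4% → £0.25
Wall mirror £142.41: household furniture → 3.5% → £4.98
Bottle of rosé £10.21: beer, wine and spirits → 13% → £1.33
Watch battery replacement £9.39: labor services → 0% → £0.00
Craft lager (4-pack) £10.97: beer, wine and spirits → 13% → £1.43
Hard cider (6-pack) £14.43: beer, wine and spirits → 13% → £1.88
Wall clock £42.77: all other tangible goods → 4% → £1.71
Basic car wash £16.82: labor services → 0% → £0.00
Total tax = £1.79 + £0.25 + £4.98 + £1.33 + £1.43 + £1.88 + £1.71 = £13.37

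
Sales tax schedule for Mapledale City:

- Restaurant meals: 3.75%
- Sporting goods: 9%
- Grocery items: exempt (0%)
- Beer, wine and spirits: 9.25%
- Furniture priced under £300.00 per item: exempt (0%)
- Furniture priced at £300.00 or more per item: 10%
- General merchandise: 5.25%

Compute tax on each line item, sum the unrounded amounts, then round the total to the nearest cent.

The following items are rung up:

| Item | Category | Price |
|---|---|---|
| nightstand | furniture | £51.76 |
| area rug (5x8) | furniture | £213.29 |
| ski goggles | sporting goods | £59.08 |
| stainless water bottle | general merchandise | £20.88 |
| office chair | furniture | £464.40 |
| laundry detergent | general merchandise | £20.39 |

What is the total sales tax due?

Nightstand £51.76: furniture, under £300.00 → 0% → £0.00
Area rug (5x8) £213.29: furniture, under £300.00 → 0% → £0.00
Ski goggles £59.08: sporting goods → 9% → £5.3172
Stainless water bottle £20.88: general merchandise → 5.25% → £1.0962
Office chair £464.40: furniture, £300.00 or more → 10% → £46.44
Laundry detergent £20.39: general merchandise → 5.25% → £1.070475
Unrounded tax sum = £53.923875 → £53.92

£53.92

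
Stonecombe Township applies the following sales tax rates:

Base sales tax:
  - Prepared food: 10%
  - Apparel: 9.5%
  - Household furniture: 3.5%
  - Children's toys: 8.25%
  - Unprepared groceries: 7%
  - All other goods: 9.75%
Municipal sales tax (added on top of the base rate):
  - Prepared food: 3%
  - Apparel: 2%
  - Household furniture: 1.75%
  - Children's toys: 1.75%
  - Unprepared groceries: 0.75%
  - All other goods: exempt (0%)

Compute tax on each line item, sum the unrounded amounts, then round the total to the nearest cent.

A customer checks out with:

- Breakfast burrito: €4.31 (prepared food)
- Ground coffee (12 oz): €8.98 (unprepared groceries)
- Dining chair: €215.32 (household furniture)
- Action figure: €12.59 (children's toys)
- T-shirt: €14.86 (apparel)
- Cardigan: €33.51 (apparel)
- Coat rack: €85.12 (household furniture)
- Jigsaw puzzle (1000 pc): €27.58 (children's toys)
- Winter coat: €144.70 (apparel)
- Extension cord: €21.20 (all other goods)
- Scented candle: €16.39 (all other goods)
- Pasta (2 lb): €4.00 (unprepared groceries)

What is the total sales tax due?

Breakfast burrito €4.31: prepared food → 10% + 3% municipal = 13% → €0.5603
Ground coffee (12 oz) €8.98: unprepared groceries → 7% + 0.75% municipal = 7.75% → €0.69595
Dining chair €215.32: household furniture → 3.5% + 1.75% municipal = 5.25% → €11.3043
Action figure €12.59: children's toys → 8.25% + 1.75% municipal = 10% → €1.259
T-shirt €14.86: apparel → 9.5% + 2% municipal = 11.5% → €1.7089
Cardigan €33.51: apparel → 9.5% + 2% municipal = 11.5% → €3.85365
Coat rack €85.12: household furniture → 3.5% + 1.75% municipal = 5.25% → €4.4688
Jigsaw puzzle (1000 pc) €27.58: children's toys → 8.25% + 1.75% municipal = 10% → €2.758
Winter coat €144.70: apparel → 9.5% + 2% municipal = 11.5% → €16.6405
Extension cord €21.20: all other goods → 9.75% + 0% municipal = 9.75% → €2.067
Scented candle €16.39: all other goods → 9.75% + 0% municipal = 9.75% → €1.598025
Pasta (2 lb) €4.00: unprepared groceries → 7% + 0.75% municipal = 7.75% → €0.31
Unrounded tax sum = €47.224425 → €47.22

€47.22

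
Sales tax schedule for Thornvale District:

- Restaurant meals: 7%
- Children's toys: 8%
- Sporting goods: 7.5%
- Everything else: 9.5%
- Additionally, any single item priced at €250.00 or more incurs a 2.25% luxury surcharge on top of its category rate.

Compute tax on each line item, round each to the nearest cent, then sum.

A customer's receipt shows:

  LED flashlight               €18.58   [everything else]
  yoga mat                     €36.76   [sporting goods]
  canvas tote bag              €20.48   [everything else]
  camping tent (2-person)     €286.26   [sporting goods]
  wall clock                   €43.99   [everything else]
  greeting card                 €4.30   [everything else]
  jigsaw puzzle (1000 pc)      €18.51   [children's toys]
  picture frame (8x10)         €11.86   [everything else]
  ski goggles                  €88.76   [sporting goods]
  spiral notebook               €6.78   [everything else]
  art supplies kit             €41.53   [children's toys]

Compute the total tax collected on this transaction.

€52.21

LED flashlight €18.58: everything else → 9.5% → €1.77
Yoga mat €36.76: sporting goods → 7.5% → €2.76
Canvas tote bag €20.48: everything else → 9.5% → €1.95
Camping tent (2-person) €286.26: sporting goods → 7.5% + 2.25% surcharge = 9.75% → €27.91
Wall clock €43.99: everything else → 9.5% → €4.18
Greeting card €4.30: everything else → 9.5% → €0.41
Jigsaw puzzle (1000 pc) €18.51: children's toys → 8% → €1.48
Picture frame (8x10) €11.86: everything else → 9.5% → €1.13
Ski goggles €88.76: sporting goods → 7.5% → €6.66
Spiral notebook €6.78: everything else → 9.5% → €0.64
Art supplies kit €41.53: children's toys → 8% → €3.32
Total tax = €1.77 + €2.76 + €1.95 + €27.91 + €4.18 + €0.41 + €1.48 + €1.13 + €6.66 + €0.64 + €3.32 = €52.21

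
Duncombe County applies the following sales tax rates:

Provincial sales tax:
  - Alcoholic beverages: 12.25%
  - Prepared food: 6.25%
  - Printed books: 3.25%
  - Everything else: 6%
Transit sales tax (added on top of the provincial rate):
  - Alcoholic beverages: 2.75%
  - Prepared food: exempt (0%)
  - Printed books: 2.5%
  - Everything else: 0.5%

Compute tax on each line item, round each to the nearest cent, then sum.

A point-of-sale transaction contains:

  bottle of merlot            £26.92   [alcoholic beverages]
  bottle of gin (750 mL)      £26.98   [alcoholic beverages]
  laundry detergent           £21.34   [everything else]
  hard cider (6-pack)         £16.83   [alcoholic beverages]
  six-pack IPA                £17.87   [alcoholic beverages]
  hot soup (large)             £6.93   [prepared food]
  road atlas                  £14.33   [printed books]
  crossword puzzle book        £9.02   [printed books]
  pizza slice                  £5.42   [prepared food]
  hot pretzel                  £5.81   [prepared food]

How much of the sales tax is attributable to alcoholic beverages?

£13.29

Bottle of merlot £26.92: alcoholic beverages → 12.25% + 2.75% transit = 15% → £4.04
Bottle of gin (750 mL) £26.98: alcoholic beverages → 12.25% + 2.75% transit = 15% → £4.05
Hard cider (6-pack) £16.83: alcoholic beverages → 12.25% + 2.75% transit = 15% → £2.52
Six-pack IPA £17.87: alcoholic beverages → 12.25% + 2.75% transit = 15% → £2.68
Tax on alcoholic beverages = £4.04 + £4.05 + £2.52 + £2.68 = £13.29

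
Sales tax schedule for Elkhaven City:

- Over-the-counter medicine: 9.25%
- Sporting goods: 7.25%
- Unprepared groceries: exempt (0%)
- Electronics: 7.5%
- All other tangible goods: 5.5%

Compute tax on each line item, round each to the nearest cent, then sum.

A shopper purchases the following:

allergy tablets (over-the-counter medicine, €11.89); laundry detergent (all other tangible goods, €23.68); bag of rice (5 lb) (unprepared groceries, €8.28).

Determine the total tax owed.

€2.40

Allergy tablets €11.89: over-the-counter medicine → 9.25% → €1.10
Laundry detergent €23.68: all other tangible goods → 5.5% → €1.30
Bag of rice (5 lb) €8.28: unprepared groceries → 0% → €0.00
Total tax = €1.10 + €1.30 = €2.40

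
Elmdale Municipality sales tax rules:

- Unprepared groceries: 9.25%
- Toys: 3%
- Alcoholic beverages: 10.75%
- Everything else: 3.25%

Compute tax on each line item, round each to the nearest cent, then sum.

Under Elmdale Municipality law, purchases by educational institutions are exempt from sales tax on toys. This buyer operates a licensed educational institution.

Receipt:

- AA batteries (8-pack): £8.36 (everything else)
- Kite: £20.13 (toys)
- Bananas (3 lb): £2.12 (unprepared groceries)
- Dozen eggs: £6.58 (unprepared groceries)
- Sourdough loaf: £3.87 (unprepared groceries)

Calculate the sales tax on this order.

£1.44

AA batteries (8-pack) £8.36: everything else → 3.25% → £0.27
Kite £20.13: toys, buyer-exempt → 0% → £0.00
Bananas (3 lb) £2.12: unprepared groceries → 9.25% → £0.20
Dozen eggs £6.58: unprepared groceries → 9.25% → £0.61
Sourdough loaf £3.87: unprepared groceries → 9.25% → £0.36
Total tax = £0.27 + £0.20 + £0.61 + £0.36 = £1.44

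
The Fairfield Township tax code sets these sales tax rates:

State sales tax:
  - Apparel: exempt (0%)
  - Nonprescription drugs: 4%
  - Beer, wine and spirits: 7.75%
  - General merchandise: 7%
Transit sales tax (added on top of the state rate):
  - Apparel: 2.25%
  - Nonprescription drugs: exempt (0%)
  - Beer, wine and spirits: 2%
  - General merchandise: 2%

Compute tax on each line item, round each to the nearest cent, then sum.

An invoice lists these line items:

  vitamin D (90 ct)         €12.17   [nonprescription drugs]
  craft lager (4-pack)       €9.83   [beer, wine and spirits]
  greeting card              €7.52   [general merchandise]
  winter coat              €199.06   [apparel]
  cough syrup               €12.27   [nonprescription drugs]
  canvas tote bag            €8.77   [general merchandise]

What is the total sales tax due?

Vitamin D (90 ct) €12.17: nonprescription drugs → 4% + 0% transit = 4% → €0.49
Craft lager (4-pack) €9.83: beer, wine and spirits → 7.75% + 2% transit = 9.75% → €0.96
Greeting card €7.52: general merchandise → 7% + 2% transit = 9% → €0.68
Winter coat €199.06: apparel → 0% + 2.25% transit = 2.25% → €4.48
Cough syrup €12.27: nonprescription drugs → 4% + 0% transit = 4% → €0.49
Canvas tote bag €8.77: general merchandise → 7% + 2% transit = 9% → €0.79
Total tax = €0.49 + €0.96 + €0.68 + €4.48 + €0.49 + €0.79 = €7.89

€7.89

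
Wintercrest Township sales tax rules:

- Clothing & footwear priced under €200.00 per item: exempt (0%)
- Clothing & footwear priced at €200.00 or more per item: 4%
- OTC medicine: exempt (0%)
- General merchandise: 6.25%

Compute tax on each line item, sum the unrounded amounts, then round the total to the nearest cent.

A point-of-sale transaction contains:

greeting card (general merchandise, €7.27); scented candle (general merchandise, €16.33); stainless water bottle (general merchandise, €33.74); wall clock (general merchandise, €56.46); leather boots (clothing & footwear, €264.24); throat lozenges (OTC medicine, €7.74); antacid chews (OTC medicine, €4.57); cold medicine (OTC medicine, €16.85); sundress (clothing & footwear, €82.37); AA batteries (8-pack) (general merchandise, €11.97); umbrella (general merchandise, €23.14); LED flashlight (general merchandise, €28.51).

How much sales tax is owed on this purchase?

€21.66

Greeting card €7.27: general merchandise → 6.25% → €0.454375
Scented candle €16.33: general merchandise → 6.25% → €1.020625
Stainless water bottle €33.74: general merchandise → 6.25% → €2.10875
Wall clock €56.46: general merchandise → 6.25% → €3.52875
Leather boots €264.24: clothing & footwear, €200.00 or more → 4% → €10.5696
Throat lozenges €7.74: OTC medicine → 0% → €0.00
Antacid chews €4.57: OTC medicine → 0% → €0.00
Cold medicine €16.85: OTC medicine → 0% → €0.00
Sundress €82.37: clothing & footwear, under €200.00 → 0% → €0.00
AA batteries (8-pack) €11.97: general merchandise → 6.25% → €0.748125
Umbrella €23.14: general merchandise → 6.25% → €1.44625
LED flashlight €28.51: general merchandise → 6.25% → €1.781875
Unrounded tax sum = €21.65835 → €21.66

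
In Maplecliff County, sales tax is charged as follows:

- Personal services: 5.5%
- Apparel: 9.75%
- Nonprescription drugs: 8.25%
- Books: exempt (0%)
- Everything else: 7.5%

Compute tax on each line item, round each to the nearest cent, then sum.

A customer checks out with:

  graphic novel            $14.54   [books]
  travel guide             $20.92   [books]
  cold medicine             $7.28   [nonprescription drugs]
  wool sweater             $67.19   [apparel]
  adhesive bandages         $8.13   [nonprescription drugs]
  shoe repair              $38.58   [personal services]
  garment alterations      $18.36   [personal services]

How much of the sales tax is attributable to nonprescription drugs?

$1.27

Cold medicine $7.28: nonprescription drugs → 8.25% → $0.60
Adhesive bandages $8.13: nonprescription drugs → 8.25% → $0.67
Tax on nonprescription drugs = $0.60 + $0.67 = $1.27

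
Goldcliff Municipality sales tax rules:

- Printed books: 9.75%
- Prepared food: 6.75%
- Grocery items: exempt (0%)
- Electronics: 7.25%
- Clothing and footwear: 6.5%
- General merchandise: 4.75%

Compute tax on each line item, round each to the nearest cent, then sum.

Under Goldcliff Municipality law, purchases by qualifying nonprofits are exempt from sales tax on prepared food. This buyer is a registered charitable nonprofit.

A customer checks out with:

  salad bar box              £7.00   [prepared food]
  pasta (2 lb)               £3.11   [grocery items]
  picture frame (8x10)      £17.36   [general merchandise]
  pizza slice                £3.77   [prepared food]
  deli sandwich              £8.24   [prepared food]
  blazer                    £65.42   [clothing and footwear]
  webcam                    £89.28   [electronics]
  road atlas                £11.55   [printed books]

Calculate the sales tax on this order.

£12.67

Salad bar box £7.00: prepared food, buyer-exempt → 0% → £0.00
Pasta (2 lb) £3.11: grocery items → 0% → £0.00
Picture frame (8x10) £17.36: general merchandise → 4.75% → £0.82
Pizza slice £3.77: prepared food, buyer-exempt → 0% → £0.00
Deli sandwich £8.24: prepared food, buyer-exempt → 0% → £0.00
Blazer £65.42: clothing and footwear → 6.5% → £4.25
Webcam £89.28: electronics → 7.25% → £6.47
Road atlas £11.55: printed books → 9.75% → £1.13
Total tax = £0.82 + £4.25 + £6.47 + £1.13 = £12.67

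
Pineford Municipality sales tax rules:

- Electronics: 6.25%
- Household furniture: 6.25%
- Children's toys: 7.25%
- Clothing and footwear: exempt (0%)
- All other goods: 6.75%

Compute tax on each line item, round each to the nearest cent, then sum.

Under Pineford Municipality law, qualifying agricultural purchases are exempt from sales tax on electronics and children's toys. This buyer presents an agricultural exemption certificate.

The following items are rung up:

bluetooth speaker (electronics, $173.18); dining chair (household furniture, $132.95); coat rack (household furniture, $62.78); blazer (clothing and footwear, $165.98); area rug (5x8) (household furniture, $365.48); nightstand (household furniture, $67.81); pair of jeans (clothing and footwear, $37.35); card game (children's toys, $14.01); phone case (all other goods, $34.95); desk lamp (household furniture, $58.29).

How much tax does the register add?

$45.31

Bluetooth speaker $173.18: electronics, buyer-exempt → 0% → $0.00
Dining chair $132.95: household furniture → 6.25% → $8.31
Coat rack $62.78: household furniture → 6.25% → $3.92
Blazer $165.98: clothing and footwear → 0% → $0.00
Area rug (5x8) $365.48: household furniture → 6.25% → $22.84
Nightstand $67.81: household furniture → 6.25% → $4.24
Pair of jeans $37.35: clothing and footwear → 0% → $0.00
Card game $14.01: children's toys, buyer-exempt → 0% → $0.00
Phone case $34.95: all other goods → 6.75% → $2.36
Desk lamp $58.29: household furniture → 6.25% → $3.64
Total tax = $8.31 + $3.92 + $22.84 + $4.24 + $2.36 + $3.64 = $45.31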